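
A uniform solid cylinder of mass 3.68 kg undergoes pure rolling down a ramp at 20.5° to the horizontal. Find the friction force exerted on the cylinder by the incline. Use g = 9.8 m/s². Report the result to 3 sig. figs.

f ≈ 4.21 N

Here I = (1/2)MR², so the shape factor k = I/(MR²) = 0.5.
Translational: Mg sinθ − f = Ma. Rotational about the CM: fR = Iα = kMRa, so f = kMa.
Combining, a = g sinθ/(1+k) and f = kMa = kMg sinθ/(1+k).
f = 0.5 × 3.68 × 9.8 × sin20.5° / 1.5 ≈ 4.21 N.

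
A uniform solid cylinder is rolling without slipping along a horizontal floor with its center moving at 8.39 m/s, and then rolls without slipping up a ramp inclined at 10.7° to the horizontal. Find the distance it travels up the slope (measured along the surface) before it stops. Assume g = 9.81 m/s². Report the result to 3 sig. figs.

The moment of inertia is (1/2)MR², giving k ≡ I/(MR²) = 0.5.
Rolling without slipping gives ω = v/R, so the total kinetic energy is ½Mv² + ½Iω² = ½(1+k)Mv² = (3/4)Mv².
Setting this equal to Mgh gives the vertical rise h = (1+k)v₀²/(2g) = 1.5×8.39²/(2×9.81) = 5.382 m.
Along the incline, d = h/sinθ = 5.382/sin10.7° ≈ 29.0 m.

d ≈ 29.0 m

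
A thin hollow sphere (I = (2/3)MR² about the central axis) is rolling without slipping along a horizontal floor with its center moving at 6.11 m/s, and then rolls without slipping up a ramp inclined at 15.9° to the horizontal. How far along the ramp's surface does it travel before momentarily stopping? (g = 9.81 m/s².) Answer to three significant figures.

d ≈ 11.6 m

Here I = (2/3)MR², so the shape factor k = I/(MR²) = 2/3.
Rolling without slipping gives ω = v/R, so the total kinetic energy is ½Mv² + ½Iω² = ½(1+k)Mv² = (5/6)Mv².
Setting this equal to Mgh gives the vertical rise h = (1+k)v₀²/(2g) = 1.667×6.11²/(2×9.81) = 3.171 m.
The distance along the slope is d = h/sinθ = 3.171/sin15.9° ≈ 11.6 m.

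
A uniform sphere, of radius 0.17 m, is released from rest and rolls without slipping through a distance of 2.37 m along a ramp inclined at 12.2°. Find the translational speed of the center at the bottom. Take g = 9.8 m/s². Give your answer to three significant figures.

Here I = (2/5)MR², so the shape factor k = I/(MR²) = 0.4.
The rolling condition ω = v/R makes the rotational term ½I(v/R)² = ½kMv², so KE_total = ½(1+k)Mv² = (7/10)Mv².
The vertical drop is h = L sinθ = 2.37 × sin12.2° = 0.5008 m.
Energy conservation: Mgh = (7/10)Mv², so v = √(2gh/(1+k)) = √(2 × 9.8 × 0.5008 / 1.4) ≈ 2.65 m/s.

v ≈ 2.65 m/s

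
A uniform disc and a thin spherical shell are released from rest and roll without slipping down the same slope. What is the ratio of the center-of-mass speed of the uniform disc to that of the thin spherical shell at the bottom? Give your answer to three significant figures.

v_ratio ≈ 1.05

Each satisfies Mgh = ½(1+k)Mv² with k = I/(MR²), so v ∝ 1/√(1+k).
For the uniform disc k = 0.5; for the thin spherical shell k = 2/3.
v₁/v₂ = √((1+k₂)/(1+k₁)) = √(1.667/1.5) ≈ 1.05.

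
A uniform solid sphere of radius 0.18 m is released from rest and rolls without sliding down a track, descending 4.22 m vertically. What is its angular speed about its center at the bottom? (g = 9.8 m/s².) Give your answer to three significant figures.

ω ≈ 42.7 rad/s

The moment of inertia is (2/5)MR², giving k ≡ I/(MR²) = 0.4.
The rolling condition ω = v/R makes the rotational term ½I(v/R)² = ½kMv², so KE_total = ½(1+k)Mv² = (7/10)Mv².
Energy conservation Mgh = ½(1+k)Mv² gives v = √(2gh/(1+k)) = √(2 × 9.8 × 4.22 / 1.4) = 7.686 m/s.
The angular speed follows from ω = v/R = 7.686/0.18 ≈ 42.7 rad/s.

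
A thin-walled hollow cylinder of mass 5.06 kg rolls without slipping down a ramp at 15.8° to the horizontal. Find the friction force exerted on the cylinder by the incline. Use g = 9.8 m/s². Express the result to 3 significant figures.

With I = MR², the ratio k = I/(MR²) is 1.
Newton's second law down the slope: Mg sinθ − f = Ma. The torque equation fR = Iα (with α = a/R) gives f = kMa.
Combining, a = g sinθ/(1+k) and f = kMa = kMg sinθ/(1+k).
f = 1 × 5.06 × 9.8 × sin15.8° / 2 ≈ 6.75 N.

f ≈ 6.75 N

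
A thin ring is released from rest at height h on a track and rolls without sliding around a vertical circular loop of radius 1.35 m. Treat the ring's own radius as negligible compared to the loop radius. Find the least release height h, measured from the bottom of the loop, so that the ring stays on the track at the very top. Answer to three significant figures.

h_min ≈ 4.05 m

For this body I = MR², i.e. k = I/(MR²) = 1.
At the top of the loop, the minimum-contact condition is Mg = Mv_top²/r, so v_top² = gr.
With ω = v/R, the kinetic energy at speed v is ½(1+k)Mv² = Mv².
Energy conservation from release (height h) to the top (height 2r): Mgh = Mg(2r) + M·gr.
Thus h_min = 2r + (1+k)r/2 = r(2 + 2/2) = 1.35 × 3 ≈ 4.05 m.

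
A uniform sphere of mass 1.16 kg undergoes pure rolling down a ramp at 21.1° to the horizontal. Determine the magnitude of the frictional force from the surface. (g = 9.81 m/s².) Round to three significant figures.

For this body I = (2/5)MR², i.e. k = I/(MR²) = 0.4.
Translational: Mg sinθ − f = Ma. Rotational about the CM: fR = Iα = kMRa, so f = kMa.
Combining, a = g sinθ/(1+k) and f = kMa = kMg sinθ/(1+k).
f = 0.4 × 1.16 × 9.81 × sin21.1° / 1.4 ≈ 1.17 N.

f ≈ 1.17 N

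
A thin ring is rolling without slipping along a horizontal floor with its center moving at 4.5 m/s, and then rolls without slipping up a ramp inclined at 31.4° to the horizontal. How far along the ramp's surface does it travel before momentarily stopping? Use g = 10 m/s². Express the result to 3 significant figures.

d ≈ 3.89 m

The moment of inertia is MR², giving k ≡ I/(MR²) = 1.
The rolling condition ω = v/R makes the rotational term ½I(v/R)² = ½kMv², so KE_total = ½(1+k)Mv² = Mv².
Setting this equal to Mgh gives the vertical rise h = (1+k)v₀²/(2g) = 2×4.5²/(2×10) = 2.025 m.
Along the incline, d = h/sinθ = 2.025/sin31.4° ≈ 3.89 m.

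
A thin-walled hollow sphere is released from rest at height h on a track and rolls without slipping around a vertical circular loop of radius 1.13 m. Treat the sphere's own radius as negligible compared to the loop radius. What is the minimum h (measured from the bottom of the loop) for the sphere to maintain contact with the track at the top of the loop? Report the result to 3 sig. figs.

h_min ≈ 3.20 m

The moment of inertia is (2/3)MR², giving k ≡ I/(MR²) = 2/3.
At the top of the loop, the minimum-contact condition is Mg = Mv_top²/r, so v_top² = gr.
With ω = v/R, the kinetic energy at speed v is ½(1+k)Mv² = (5/6)Mv².
Energy conservation from release (height h) to the top (height 2r): Mgh = Mg(2r) + (5/6)M·gr.
Thus h_min = 2r + (1+k)r/2 = r(2 + 1.667/2) = 1.13 × 2.833 ≈ 3.20 m.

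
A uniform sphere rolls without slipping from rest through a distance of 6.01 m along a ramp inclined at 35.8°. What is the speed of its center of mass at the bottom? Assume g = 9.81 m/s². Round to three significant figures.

v ≈ 7.02 m/s

For this body I = (2/5)MR², i.e. k = I/(MR²) = 0.4.
Since it rolls without slipping, ω = v/R and KE = ½Mv² + ½Iω² = ½(1+k)Mv² = (7/10)Mv².
The vertical drop is h = L sinθ = 6.01 × sin35.8° = 3.516 m.
Energy conservation: Mgh = (7/10)Mv², so v = √(2gh/(1+k)) = √(2 × 9.81 × 3.516 / 1.4) ≈ 7.02 m/s.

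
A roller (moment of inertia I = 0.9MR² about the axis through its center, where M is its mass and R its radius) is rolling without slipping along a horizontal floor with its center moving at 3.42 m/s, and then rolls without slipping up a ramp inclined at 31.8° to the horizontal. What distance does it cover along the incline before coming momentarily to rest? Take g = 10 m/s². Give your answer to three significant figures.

Here I = 0.9MR², so the shape factor k = I/(MR²) = 0.9.
Pure rolling means v = ωR; then KE = ½Mv² + ½I(v/R)² = ½(1+k)Mv² = (19/20)Mv².
Setting this equal to Mgh gives the vertical rise h = (1+k)v₀²/(2g) = 1.9×3.42²/(2×10) = 1.111 m.
Along the incline, d = h/sinθ = 1.111/sin31.8° ≈ 2.11 m.

d ≈ 2.11 m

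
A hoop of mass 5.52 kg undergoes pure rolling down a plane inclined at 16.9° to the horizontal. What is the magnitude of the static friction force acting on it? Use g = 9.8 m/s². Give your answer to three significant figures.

f ≈ 7.86 N

The moment of inertia is MR², giving k ≡ I/(MR²) = 1.
Along the incline Mg sinθ − f = Ma, and torque about the center fR = Iα = kMR²(a/R) gives f = kMa.
Combining, a = g sinθ/(1+k) and f = kMa = kMg sinθ/(1+k).
f = 1 × 5.52 × 9.8 × sin16.9° / 2 ≈ 7.86 N.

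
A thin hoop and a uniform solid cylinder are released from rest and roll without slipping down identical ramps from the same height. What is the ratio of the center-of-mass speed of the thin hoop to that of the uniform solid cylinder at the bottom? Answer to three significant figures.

Each satisfies Mgh = ½(1+k)Mv² with k = I/(MR²), so v ∝ 1/√(1+k).
For the thin hoop k = 1; for the uniform solid cylinder k = 0.5.
v₁/v₂ = √((1+k₂)/(1+k₁)) = √(1.5/2) ≈ 0.866.

v_ratio ≈ 0.866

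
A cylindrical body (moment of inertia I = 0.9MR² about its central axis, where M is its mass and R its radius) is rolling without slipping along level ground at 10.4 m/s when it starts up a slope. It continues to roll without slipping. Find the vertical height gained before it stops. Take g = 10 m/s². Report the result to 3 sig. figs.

Here I = 0.9MR², so the shape factor k = I/(MR²) = 0.9.
Rolling without slipping gives ω = v/R, so the total kinetic energy is ½Mv² + ½Iω² = ½(1+k)Mv² = (19/20)Mv².
At the top the kinetic energy is zero, so (19/20)Mv₀² = Mgh.
Thus h = (1+k)v₀²/(2g) = 1.9 × 10.4² / (2 × 10) ≈ 10.3 m.

h ≈ 10.3 m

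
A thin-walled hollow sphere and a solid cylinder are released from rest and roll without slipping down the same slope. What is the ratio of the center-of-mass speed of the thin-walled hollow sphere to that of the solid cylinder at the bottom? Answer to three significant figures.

Each satisfies Mgh = ½(1+k)Mv² with k = I/(MR²), so v ∝ 1/√(1+k).
For the thin-walled hollow sphere k = 2/3; for the solid cylinder k = 0.5.
v₁/v₂ = √((1+k₂)/(1+k₁)) = √(1.5/1.667) ≈ 0.949.

v_ratio ≈ 0.949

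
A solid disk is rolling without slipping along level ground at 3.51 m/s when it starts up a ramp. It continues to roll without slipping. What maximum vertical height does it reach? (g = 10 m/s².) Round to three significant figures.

The moment of inertia is (1/2)MR², giving k ≡ I/(MR²) = 0.5.
Since it rolls without slipping, ω = v/R and KE = ½Mv² + ½Iω² = ½(1+k)Mv² = (3/4)Mv².
At the top the kinetic energy is zero, so (3/4)Mv₀² = Mgh.
Thus h = (1+k)v₀²/(2g) = 1.5 × 3.51² / (2 × 10) ≈ 0.924 m.

h ≈ 0.924 m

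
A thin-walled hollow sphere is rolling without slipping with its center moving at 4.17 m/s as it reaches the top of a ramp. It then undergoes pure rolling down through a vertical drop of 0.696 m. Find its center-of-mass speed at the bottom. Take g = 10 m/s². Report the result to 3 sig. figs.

For this body I = (2/3)MR², i.e. k = I/(MR²) = 2/3.
Pure rolling means v = ωR; then KE = ½Mv² + ½I(v/R)² = ½(1+k)Mv² = (5/6)Mv².
Energy conservation: (5/6)Mv₀² + Mgh = (5/6)Mv², so v² = v₀² + 2gh/(1+k).
v = √(4.17² + 2×10×0.696/1.667) = √25.74 ≈ 5.07 m/s.

v ≈ 5.07 m/s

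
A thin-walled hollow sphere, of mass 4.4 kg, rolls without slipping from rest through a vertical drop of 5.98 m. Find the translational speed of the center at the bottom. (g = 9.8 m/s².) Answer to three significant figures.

v ≈ 8.39 m/s

With I = (2/3)MR², the ratio k = I/(MR²) is 2/3.
Since it rolls without slipping, ω = v/R and KE = ½Mv² + ½Iω² = ½(1+k)Mv² = (5/6)Mv².
Setting Mgh = (5/6)Mv² gives v = √(2gh/(1+k)) = √(2·9.8·5.98/1.667) ≈ 8.39 m/s.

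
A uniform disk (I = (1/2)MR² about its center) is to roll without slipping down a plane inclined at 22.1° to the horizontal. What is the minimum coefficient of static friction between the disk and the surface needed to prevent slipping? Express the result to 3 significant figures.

μ_min ≈ 0.135

With I = (1/2)MR², the ratio k = I/(MR²) is 0.5.
Along the incline Mg sinθ − f = Ma, and torque about the center fR = Iα = kMR²(a/R) gives f = kMa.
These give a = g sinθ/(1+k) and the required friction f = kMg sinθ/(1+k).
With N = Mg cosθ, the no-slip condition f ≤ μN gives μ_min = f/N = k tanθ/(1+k).
μ_min = 0.5 × tan22.1° / 1.5 ≈ 0.135.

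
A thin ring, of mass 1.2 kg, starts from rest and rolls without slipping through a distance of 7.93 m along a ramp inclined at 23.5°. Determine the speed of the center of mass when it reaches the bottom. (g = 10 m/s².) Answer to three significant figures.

The moment of inertia is MR², giving k ≡ I/(MR²) = 1.
Since it rolls without slipping, ω = v/R and KE = ½Mv² + ½Iω² = ½(1+k)Mv² = Mv².
The vertical drop is h = L sinθ = 7.93 × sin23.5° = 3.162 m.
Setting Mgh = Mv² gives v = √(2gh/(1+k)) = √(2·10·3.162/2) ≈ 5.62 m/s.

v ≈ 5.62 m/s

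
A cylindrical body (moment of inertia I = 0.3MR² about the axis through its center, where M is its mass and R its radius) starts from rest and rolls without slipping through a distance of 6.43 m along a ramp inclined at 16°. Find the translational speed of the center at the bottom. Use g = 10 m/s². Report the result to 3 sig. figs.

The moment of inertia is 0.3MR², giving k ≡ I/(MR²) = 0.3.
Since it rolls without slipping, ω = v/R and KE = ½Mv² + ½Iω² = ½(1+k)Mv² = (13/20)Mv².
The vertical drop is h = L sinθ = 6.43 × sin16° = 1.772 m.
Setting Mgh = (13/20)Mv² gives v = √(2gh/(1+k)) = √(2·10·1.772/1.3) ≈ 5.22 m/s.

v ≈ 5.22 m/s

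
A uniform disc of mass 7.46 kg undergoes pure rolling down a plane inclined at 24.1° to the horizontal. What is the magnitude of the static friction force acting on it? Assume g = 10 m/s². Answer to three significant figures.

f ≈ 10.2 N

With I = (1/2)MR², the ratio k = I/(MR²) is 0.5.
Along the incline Mg sinθ − f = Ma, and torque about the center fR = Iα = kMR²(a/R) gives f = kMa.
Combining, a = g sinθ/(1+k) and f = kMa = kMg sinθ/(1+k).
f = 0.5 × 7.46 × 10 × sin24.1° / 1.5 ≈ 10.2 N.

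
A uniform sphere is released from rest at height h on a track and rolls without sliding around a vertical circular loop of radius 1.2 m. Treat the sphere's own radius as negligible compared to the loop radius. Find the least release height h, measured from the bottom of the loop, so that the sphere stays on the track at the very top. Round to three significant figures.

h_min ≈ 3.24 m

With I = (2/5)MR², the ratio k = I/(MR²) is 0.4.
At the top of the loop, the minimum-contact condition is Mg = Mv_top²/r, so v_top² = gr.
With ω = v/R, the kinetic energy at speed v is ½(1+k)Mv² = (7/10)Mv².
Energy conservation from release (height h) to the top (height 2r): Mgh = Mg(2r) + (7/10)M·gr.
Thus h_min = 2r + (1+k)r/2 = r(2 + 1.4/2) = 1.2 × 2.7 ≈ 3.24 m.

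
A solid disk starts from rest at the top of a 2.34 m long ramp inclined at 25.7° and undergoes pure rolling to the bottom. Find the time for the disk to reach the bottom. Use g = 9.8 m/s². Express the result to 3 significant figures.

Here I = (1/2)MR², so the shape factor k = I/(MR²) = 0.5.
Along the incline Mg sinθ − f = Ma, and torque about the center fR = Iα = kMR²(a/R) gives f = kMa.
Hence a = g sinθ/(1+k) = 9.8×sin25.7°/1.5 = 2.833 m/s².
With constant a from rest, t = √(2L/a) = √(2·2.34/2.833) ≈ 1.29 s.

t ≈ 1.29 s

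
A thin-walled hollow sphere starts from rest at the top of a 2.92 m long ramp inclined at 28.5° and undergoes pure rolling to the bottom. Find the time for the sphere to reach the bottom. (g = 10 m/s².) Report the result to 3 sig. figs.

t ≈ 1.43 s

The moment of inertia is (2/3)MR², giving k ≡ I/(MR²) = 2/3.
Newton's second law down the slope: Mg sinθ − f = Ma. The torque equation fR = Iα (with α = a/R) gives f = kMa.
Hence a = g sinθ/(1+k) = 10×sin28.5°/1.667 = 2.863 m/s².
Starting from rest, L = ½at², so t = √(2L/a) = √(2×2.92/2.863) ≈ 1.43 s.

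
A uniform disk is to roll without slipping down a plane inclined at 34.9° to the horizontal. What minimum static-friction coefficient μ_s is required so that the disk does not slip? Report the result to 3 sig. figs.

Here I = (1/2)MR², so the shape factor k = I/(MR²) = 0.5.
Along the incline Mg sinθ − f = Ma, and torque about the center fR = Iα = kMR²(a/R) gives f = kMa.
These give a = g sinθ/(1+k) and the required friction f = kMg sinθ/(1+k).
With N = Mg cosθ, the no-slip condition f ≤ μN gives μ_min = f/N = k tanθ/(1+k).
μ_min = 0.5 × tan34.9° / 1.5 ≈ 0.233.

μ_min ≈ 0.233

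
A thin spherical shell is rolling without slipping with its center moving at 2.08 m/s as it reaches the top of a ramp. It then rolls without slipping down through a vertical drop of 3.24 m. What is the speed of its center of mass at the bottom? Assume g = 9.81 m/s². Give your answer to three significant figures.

v ≈ 6.52 m/s

With I = (2/3)MR², the ratio k = I/(MR²) is 2/3.
Since it rolls without slipping, ω = v/R and KE = ½Mv² + ½Iω² = ½(1+k)Mv² = (5/6)Mv².
Conserving energy between top and bottom: (5/6)Mv² = (5/6)Mv₀² + Mgh, hence v² = v₀² + 2gh/(1+k).
v = √(2.08² + 2×9.81×3.24/1.667) = √42.47 ≈ 6.52 m/s.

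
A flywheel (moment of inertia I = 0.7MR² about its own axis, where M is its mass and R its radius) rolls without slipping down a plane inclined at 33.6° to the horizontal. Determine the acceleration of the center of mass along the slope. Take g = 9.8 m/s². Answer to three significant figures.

The moment of inertia is 0.7MR², giving k ≡ I/(MR²) = 0.7.
Translational: Mg sinθ − f = Ma. Rotational about the CM: fR = Iα = kMRa, so f = kMa.
Eliminating f: Mg sinθ = (1+k)Ma, so a = g sinθ/(1+k) = 9.8 × sin33.6° / 1.7 ≈ 3.19 m/s².

a ≈ 3.19 m/s²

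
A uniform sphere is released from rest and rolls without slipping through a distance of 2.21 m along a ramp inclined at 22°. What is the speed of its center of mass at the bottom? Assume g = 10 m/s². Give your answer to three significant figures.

v ≈ 3.44 m/s

Here I = (2/5)MR², so the shape factor k = I/(MR²) = 0.4.
Rolling without slipping gives ω = v/R, so the total kinetic energy is ½Mv² + ½Iω² = ½(1+k)Mv² = (7/10)Mv².
The vertical drop is h = L sinθ = 2.21 × sin22° = 0.8279 m.
Energy conservation: Mgh = (7/10)Mv², so v = √(2gh/(1+k)) = √(2 × 10 × 0.8279 / 1.4) ≈ 3.44 m/s.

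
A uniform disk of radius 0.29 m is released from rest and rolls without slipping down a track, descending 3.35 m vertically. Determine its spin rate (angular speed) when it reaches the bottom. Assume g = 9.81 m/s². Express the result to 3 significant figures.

For this body I = (1/2)MR², i.e. k = I/(MR²) = 0.5.
The rolling condition ω = v/R makes the rotational term ½I(v/R)² = ½kMv², so KE_total = ½(1+k)Mv² = (3/4)Mv².
Energy conservation Mgh = ½(1+k)Mv² gives v = √(2gh/(1+k)) = √(2 × 9.81 × 3.35 / 1.5) = 6.62 m/s.
The angular speed follows from ω = v/R = 6.62/0.29 ≈ 22.8 rad/s.

ω ≈ 22.8 rad/s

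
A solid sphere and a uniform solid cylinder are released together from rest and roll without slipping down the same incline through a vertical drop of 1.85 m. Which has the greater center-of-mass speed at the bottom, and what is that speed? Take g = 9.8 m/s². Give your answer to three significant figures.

For rolling without slipping, Mgh = ½(1+k)Mv² where k = I/(MR²), so v = √(2gh/(1+k)).
Solid sphere: k = 0.4, giving v = √(2×9.8×1.85/1.4) = 5.089 m/s.
Uniform solid cylinder: k = 0.5, giving v = √(2×9.8×1.85/1.5) = 4.917 m/s.
The smaller k wins: the solid sphere, at ≈ 5.09 m/s.

the solid sphere, at v ≈ 5.09 m/s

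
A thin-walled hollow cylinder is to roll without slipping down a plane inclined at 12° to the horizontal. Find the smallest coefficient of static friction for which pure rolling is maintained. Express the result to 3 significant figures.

The moment of inertia is MR², giving k ≡ I/(MR²) = 1.
Newton's second law down the slope: Mg sinθ − f = Ma. The torque equation fR = Iα (with α = a/R) gives f = kMa.
These give a = g sinθ/(1+k) and the required friction f = kMg sinθ/(1+k).
With N = Mg cosθ, the no-slip condition f ≤ μN gives μ_min = f/N = k tanθ/(1+k).
μ_min = 1 × tan12° / 2 ≈ 0.106.

μ_min ≈ 0.106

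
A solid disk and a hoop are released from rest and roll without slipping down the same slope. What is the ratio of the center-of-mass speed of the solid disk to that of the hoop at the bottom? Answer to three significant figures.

v_ratio ≈ 1.15

Each satisfies Mgh = ½(1+k)Mv² with k = I/(MR²), so v ∝ 1/√(1+k).
For the solid disk k = 0.5; for the hoop k = 1.
v₁/v₂ = √((1+k₂)/(1+k₁)) = √(2/1.5) ≈ 1.15.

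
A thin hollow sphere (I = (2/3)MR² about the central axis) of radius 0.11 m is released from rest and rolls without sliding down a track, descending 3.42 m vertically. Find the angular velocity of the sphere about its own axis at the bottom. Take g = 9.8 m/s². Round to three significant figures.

With I = (2/3)MR², the ratio k = I/(MR²) is 2/3.
The rolling condition ω = v/R makes the rotational term ½I(v/R)² = ½kMv², so KE_total = ½(1+k)Mv² = (5/6)Mv².
Energy conservation Mgh = ½(1+k)Mv² gives v = √(2gh/(1+k)) = √(2 × 9.8 × 3.42 / 1.667) = 6.342 m/s.
Then ω = v/R = 6.342 / 0.11 ≈ 57.7 rad/s.

ω ≈ 57.7 rad/s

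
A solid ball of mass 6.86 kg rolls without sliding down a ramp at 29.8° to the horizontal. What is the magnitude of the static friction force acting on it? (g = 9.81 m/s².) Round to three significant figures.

For this body I = (2/5)MR², i.e. k = I/(MR²) = 0.4.
Along the incline Mg sinθ − f = Ma, and torque about the center fR = Iα = kMR²(a/R) gives f = kMa.
Combining, a = g sinθ/(1+k) and f = kMa = kMg sinθ/(1+k).
f = 0.4 × 6.86 × 9.81 × sin29.8° / 1.4 ≈ 9.56 N.

f ≈ 9.56 N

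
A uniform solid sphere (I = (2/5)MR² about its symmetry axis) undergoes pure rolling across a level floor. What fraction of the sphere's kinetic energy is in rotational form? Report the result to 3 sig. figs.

fraction ≈ 0.286

The moment of inertia is (2/5)MR², giving k ≡ I/(MR²) = 0.4.
With ω = v/R, KE_trans = ½Mv² and KE_rot = ½Iω² = ½kMv², so KE_total = ½(1+k)Mv².
The rotational fraction is therefore k/(1+k) = 0.4/1.4 ≈ 0.286.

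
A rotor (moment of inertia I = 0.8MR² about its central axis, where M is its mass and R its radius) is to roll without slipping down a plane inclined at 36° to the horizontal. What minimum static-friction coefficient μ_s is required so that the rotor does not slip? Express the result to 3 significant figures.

μ_min ≈ 0.323

For this body I = 0.8MR², i.e. k = I/(MR²) = 0.8.
Translational: Mg sinθ − f = Ma. Rotational about the CM: fR = Iα = kMRa, so f = kMa.
These give a = g sinθ/(1+k) and the required friction f = kMg sinθ/(1+k).
The normal force is N = Mg cosθ, so μ_min = f/N = k tanθ/(1+k).
μ_min = 0.8 × tan36° / 1.8 ≈ 0.323.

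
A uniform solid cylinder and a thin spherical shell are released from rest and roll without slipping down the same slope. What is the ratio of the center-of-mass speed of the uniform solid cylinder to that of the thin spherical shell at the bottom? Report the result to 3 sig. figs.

v_ratio ≈ 1.05

Each satisfies Mgh = ½(1+k)Mv² with k = I/(MR²), so v ∝ 1/√(1+k).
For the uniform solid cylinder k = 0.5; for the thin spherical shell k = 2/3.
v₁/v₂ = √((1+k₂)/(1+k₁)) = √(1.667/1.5) ≈ 1.05.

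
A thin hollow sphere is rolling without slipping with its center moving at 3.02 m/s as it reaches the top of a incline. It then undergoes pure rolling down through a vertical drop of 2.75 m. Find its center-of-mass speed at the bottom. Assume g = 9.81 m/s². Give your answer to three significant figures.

v ≈ 6.44 m/s

The moment of inertia is (2/3)MR², giving k ≡ I/(MR²) = 2/3.
Pure rolling means v = ωR; then KE = ½Mv² + ½I(v/R)² = ½(1+k)Mv² = (5/6)Mv².
Conserving energy between top and bottom: (5/6)Mv² = (5/6)Mv₀² + Mgh, hence v² = v₀² + 2gh/(1+k).
v = √(3.02² + 2×9.81×2.75/1.667) = √41.49 ≈ 6.44 m/s.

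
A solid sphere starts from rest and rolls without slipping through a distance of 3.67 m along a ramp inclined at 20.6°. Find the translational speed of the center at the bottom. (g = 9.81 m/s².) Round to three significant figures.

With I = (2/5)MR², the ratio k = I/(MR²) is 0.4.
Pure rolling means v = ωR; then KE = ½Mv² + ½I(v/R)² = ½(1+k)Mv² = (7/10)Mv².
The vertical drop is h = L sinθ = 3.67 × sin20.6° = 1.291 m.
Energy conservation: Mgh = (7/10)Mv², so v = √(2gh/(1+k)) = √(2 × 9.81 × 1.291 / 1.4) ≈ 4.25 m/s.

v ≈ 4.25 m/s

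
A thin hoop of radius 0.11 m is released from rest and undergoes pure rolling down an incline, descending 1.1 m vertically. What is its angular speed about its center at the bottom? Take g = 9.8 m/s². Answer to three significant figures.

Here I = MR², so the shape factor k = I/(MR²) = 1.
Rolling without slipping gives ω = v/R, so the total kinetic energy is ½Mv² + ½Iω² = ½(1+k)Mv² = Mv².
Energy conservation Mgh = ½(1+k)Mv² gives v = √(2gh/(1+k)) = √(2 × 9.8 × 1.1 / 2) = 3.283 m/s.
Then ω = v/R = 3.283 / 0.11 ≈ 29.8 rad/s.

ω ≈ 29.8 rad/s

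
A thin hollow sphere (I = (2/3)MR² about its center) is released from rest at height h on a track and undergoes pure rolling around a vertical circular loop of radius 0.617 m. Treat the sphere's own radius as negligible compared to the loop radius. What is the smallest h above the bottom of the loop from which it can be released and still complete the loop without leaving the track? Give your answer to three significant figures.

h_min ≈ 1.75 m

The moment of inertia is (2/3)MR², giving k ≡ I/(MR²) = 2/3.
At the top, contact is just lost when gravity alone supplies the centripetal force: Mg = Mv_top²/r, i.e. v_top² = gr.
With ω = v/R, the kinetic energy at speed v is ½(1+k)Mv² = (5/6)Mv².
Energy conservation from release (height h) to the top (height 2r): Mgh = Mg(2r) + (5/6)M·gr.
Thus h_min = 2r + (1+k)r/2 = r(2 + 1.667/2) = 0.617 × 2.833 ≈ 1.75 m.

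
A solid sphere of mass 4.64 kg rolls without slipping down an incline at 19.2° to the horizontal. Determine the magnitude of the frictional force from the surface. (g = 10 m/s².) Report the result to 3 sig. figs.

f ≈ 4.36 N

For this body I = (2/5)MR², i.e. k = I/(MR²) = 0.4.
Newton's second law down the slope: Mg sinθ − f = Ma. The torque equation fR = Iα (with α = a/R) gives f = kMa.
Combining, a = g sinθ/(1+k) and f = kMa = kMg sinθ/(1+k).
f = 0.4 × 4.64 × 10 × sin19.2° / 1.4 ≈ 4.36 N.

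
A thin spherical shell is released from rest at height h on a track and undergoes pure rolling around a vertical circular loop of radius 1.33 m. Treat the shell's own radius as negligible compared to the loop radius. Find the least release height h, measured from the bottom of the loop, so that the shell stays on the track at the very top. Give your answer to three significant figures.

With I = (2/3)MR², the ratio k = I/(MR²) is 2/3.
At the top of the loop, the minimum-contact condition is Mg = Mv_top²/r, so v_top² = gr.
With ω = v/R, the kinetic energy at speed v is ½(1+k)Mv² = (5/6)Mv².
Energy conservation from release (height h) to the top (height 2r): Mgh = Mg(2r) + (5/6)M·gr.
Thus h_min = 2r + (1+k)r/2 = r(2 + 1.667/2) = 1.33 × 2.833 ≈ 3.77 m.

h_min ≈ 3.77 m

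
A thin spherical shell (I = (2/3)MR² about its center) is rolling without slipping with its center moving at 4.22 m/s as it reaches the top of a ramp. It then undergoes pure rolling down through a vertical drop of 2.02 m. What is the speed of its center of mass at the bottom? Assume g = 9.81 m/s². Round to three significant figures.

The moment of inertia is (2/3)MR², giving k ≡ I/(MR²) = 2/3.
Pure rolling means v = ωR; then KE = ½Mv² + ½I(v/R)² = ½(1+k)Mv² = (5/6)Mv².
Conserving energy between top and bottom: (5/6)Mv² = (5/6)Mv₀² + Mgh, hence v² = v₀² + 2gh/(1+k).
v = √(4.22² + 2×9.81×2.02/1.667) = √41.59 ≈ 6.45 m/s.

v ≈ 6.45 m/s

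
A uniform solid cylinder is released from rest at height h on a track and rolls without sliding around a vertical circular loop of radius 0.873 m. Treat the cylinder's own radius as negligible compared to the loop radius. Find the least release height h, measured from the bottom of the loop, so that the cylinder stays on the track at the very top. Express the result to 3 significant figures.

With I = (1/2)MR², the ratio k = I/(MR²) is 0.5.
At the top, contact is just lost when gravity alone supplies the centripetal force: Mg = Mv_top²/r, i.e. v_top² = gr.
With ω = v/R, the kinetic energy at speed v is ½(1+k)Mv² = (3/4)Mv².
Energy conservation from release (height h) to the top (height 2r): Mgh = Mg(2r) + (3/4)M·gr.
Thus h_min = 2r + (1+k)r/2 = r(2 + 1.5/2) = 0.873 × 2.75 ≈ 2.40 m.

h_min ≈ 2.40 m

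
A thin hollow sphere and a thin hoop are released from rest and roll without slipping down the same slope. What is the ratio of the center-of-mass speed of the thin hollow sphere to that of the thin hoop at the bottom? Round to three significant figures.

Each satisfies Mgh = ½(1+k)Mv² with k = I/(MR²), so v ∝ 1/√(1+k).
For the thin hollow sphere k = 2/3; for the thin hoop k = 1.
v₁/v₂ = √((1+k₂)/(1+k₁)) = √(2/1.667) ≈ 1.10.

v_ratio ≈ 1.10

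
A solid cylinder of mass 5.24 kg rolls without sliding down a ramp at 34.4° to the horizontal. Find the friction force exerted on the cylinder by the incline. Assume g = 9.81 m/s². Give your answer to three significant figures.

Here I = (1/2)MR², so the shape factor k = I/(MR²) = 0.5.
Translational: Mg sinθ − f = Ma. Rotational about the CM: fR = Iα = kMRa, so f = kMa.
Combining, a = g sinθ/(1+k) and f = kMa = kMg sinθ/(1+k).
f = 0.5 × 5.24 × 9.81 × sin34.4° / 1.5 ≈ 9.68 N.

f ≈ 9.68 N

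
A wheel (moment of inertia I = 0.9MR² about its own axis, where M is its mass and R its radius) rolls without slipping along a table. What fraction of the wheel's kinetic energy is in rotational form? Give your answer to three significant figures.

Here I = 0.9MR², so the shape factor k = I/(MR²) = 0.9.
Since ω = v/R, the translational part is ½Mv² and the rotational part is ½I(v/R)² = ½kMv²; the total is ½(1+k)Mv².
The rotational fraction is therefore k/(1+k) = 0.9/1.9 ≈ 0.474.

fraction ≈ 0.474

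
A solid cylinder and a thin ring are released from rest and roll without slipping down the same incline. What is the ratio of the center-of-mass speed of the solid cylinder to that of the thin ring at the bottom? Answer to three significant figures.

Each satisfies Mgh = ½(1+k)Mv² with k = I/(MR²), so v ∝ 1/√(1+k).
For the solid cylinder k = 0.5; for the thin ring k = 1.
v₁/v₂ = √((1+k₂)/(1+k₁)) = √(2/1.5) ≈ 1.15.

v_ratio ≈ 1.15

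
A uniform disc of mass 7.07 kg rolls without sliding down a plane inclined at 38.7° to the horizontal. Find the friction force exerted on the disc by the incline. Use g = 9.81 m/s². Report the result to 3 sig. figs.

f ≈ 14.5 N

With I = (1/2)MR², the ratio k = I/(MR²) is 0.5.
Newton's second law down the slope: Mg sinθ − f = Ma. The torque equation fR = Iα (with α = a/R) gives f = kMa.
Combining, a = g sinθ/(1+k) and f = kMa = kMg sinθ/(1+k).
f = 0.5 × 7.07 × 9.81 × sin38.7° / 1.5 ≈ 14.5 N.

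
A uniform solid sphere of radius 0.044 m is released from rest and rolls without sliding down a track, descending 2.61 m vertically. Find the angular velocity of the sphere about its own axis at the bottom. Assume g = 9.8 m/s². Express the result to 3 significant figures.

For this body I = (2/5)MR², i.e. k = I/(MR²) = 0.4.
Since it rolls without slipping, ω = v/R and KE = ½Mv² + ½Iω² = ½(1+k)Mv² = (7/10)Mv².
Energy conservation Mgh = ½(1+k)Mv² gives v = √(2gh/(1+k)) = √(2 × 9.8 × 2.61 / 1.4) = 6.045 m/s.
The angular speed follows from ω = v/R = 6.045/0.044 ≈ 137 rad/s.

ω ≈ 137 rad/s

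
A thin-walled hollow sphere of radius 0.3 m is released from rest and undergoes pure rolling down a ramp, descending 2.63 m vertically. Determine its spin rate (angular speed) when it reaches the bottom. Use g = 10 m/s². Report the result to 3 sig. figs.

ω ≈ 18.7 rad/s

Here I = (2/3)MR², so the shape factor k = I/(MR²) = 2/3.
Rolling without slipping gives ω = v/R, so the total kinetic energy is ½Mv² + ½Iω² = ½(1+k)Mv² = (5/6)Mv².
Energy conservation Mgh = ½(1+k)Mv² gives v = √(2gh/(1+k)) = √(2 × 10 × 2.63 / 1.667) = 5.618 m/s.
The angular speed follows from ω = v/R = 5.618/0.3 ≈ 18.7 rad/s.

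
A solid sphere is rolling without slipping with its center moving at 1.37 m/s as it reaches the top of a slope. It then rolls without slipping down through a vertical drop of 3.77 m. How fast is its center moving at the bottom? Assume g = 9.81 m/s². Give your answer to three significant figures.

For this body I = (2/5)MR², i.e. k = I/(MR²) = 0.4.
The rolling condition ω = v/R makes the rotational term ½I(v/R)² = ½kMv², so KE_total = ½(1+k)Mv² = (7/10)Mv².
Energy conservation: (7/10)Mv₀² + Mgh = (7/10)Mv², so v² = v₀² + 2gh/(1+k).
v = √(1.37² + 2×9.81×3.77/1.4) = √54.71 ≈ 7.40 m/s.

v ≈ 7.40 m/s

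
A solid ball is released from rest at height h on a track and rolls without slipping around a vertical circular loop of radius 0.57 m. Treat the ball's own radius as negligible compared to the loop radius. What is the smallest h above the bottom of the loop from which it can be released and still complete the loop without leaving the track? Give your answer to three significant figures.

The moment of inertia is (2/5)MR², giving k ≡ I/(MR²) = 0.4.
At the top of the loop, the minimum-contact condition is Mg = Mv_top²/r, so v_top² = gr.
With ω = v/R, the kinetic energy at speed v is ½(1+k)Mv² = (7/10)Mv².
Energy conservation from release (height h) to the top (height 2r): Mgh = Mg(2r) + (7/10)M·gr.
Thus h_min = 2r + (1+k)r/2 = r(2 + 1.4/2) = 0.57 × 2.7 ≈ 1.54 m.

h_min ≈ 1.54 m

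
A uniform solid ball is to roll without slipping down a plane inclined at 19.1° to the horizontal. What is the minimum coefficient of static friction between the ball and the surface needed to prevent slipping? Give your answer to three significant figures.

μ_min ≈ 0.0989

Here I = (2/5)MR², so the shape factor k = I/(MR²) = 0.4.
Translational: Mg sinθ − f = Ma. Rotational about the CM: fR = Iα = kMRa, so f = kMa.
These give a = g sinθ/(1+k) and the required friction f = kMg sinθ/(1+k).
The normal force is N = Mg cosθ, so μ_min = f/N = k tanθ/(1+k).
μ_min = 0.4 × tan19.1° / 1.4 ≈ 0.0989.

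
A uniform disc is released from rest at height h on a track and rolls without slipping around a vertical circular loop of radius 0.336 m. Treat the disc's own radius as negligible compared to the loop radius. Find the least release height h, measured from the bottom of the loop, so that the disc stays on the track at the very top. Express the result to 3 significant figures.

h_min ≈ 0.924 m

With I = (1/2)MR², the ratio k = I/(MR²) is 0.5.
At the top of the loop, the minimum-contact condition is Mg = Mv_top²/r, so v_top² = gr.
With ω = v/R, the kinetic energy at speed v is ½(1+k)Mv² = (3/4)Mv².
Energy conservation from release (height h) to the top (height 2r): Mgh = Mg(2r) + (3/4)M·gr.
Thus h_min = 2r + (1+k)r/2 = r(2 + 1.5/2) = 0.336 × 2.75 ≈ 0.924 m.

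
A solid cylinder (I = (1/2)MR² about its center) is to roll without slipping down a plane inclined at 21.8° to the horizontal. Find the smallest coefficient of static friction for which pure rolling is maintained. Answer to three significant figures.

μ_min ≈ 0.133

For this body I = (1/2)MR², i.e. k = I/(MR²) = 0.5.
Translational: Mg sinθ − f = Ma. Rotational about the CM: fR = Iα = kMRa, so f = kMa.
These give a = g sinθ/(1+k) and the required friction f = kMg sinθ/(1+k).
With N = Mg cosθ, the no-slip condition f ≤ μN gives μ_min = f/N = k tanθ/(1+k).
μ_min = 0.5 × tan21.8° / 1.5 ≈ 0.133.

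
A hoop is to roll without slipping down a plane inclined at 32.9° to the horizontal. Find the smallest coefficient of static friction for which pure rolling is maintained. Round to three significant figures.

μ_min ≈ 0.323

Here I = MR², so the shape factor k = I/(MR²) = 1.
Translational: Mg sinθ − f = Ma. Rotational about the CM: fR = Iα = kMRa, so f = kMa.
These give a = g sinθ/(1+k) and the required friction f = kMg sinθ/(1+k).
With N = Mg cosθ, the no-slip condition f ≤ μN gives μ_min = f/N = k tanθ/(1+k).
μ_min = 1 × tan32.9° / 2 ≈ 0.323.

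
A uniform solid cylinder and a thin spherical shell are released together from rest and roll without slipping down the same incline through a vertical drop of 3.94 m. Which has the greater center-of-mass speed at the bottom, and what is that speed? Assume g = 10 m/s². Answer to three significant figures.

For rolling without slipping, Mgh = ½(1+k)Mv² where k = I/(MR²), so v = √(2gh/(1+k)).
Uniform solid cylinder: k = 0.5, giving v = √(2×10×3.94/1.5) = 7.248 m/s.
Thin spherical shell: k = 2/3, giving v = √(2×10×3.94/1.667) = 6.876 m/s.
The smaller k wins: the uniform solid cylinder, at ≈ 7.25 m/s.

the uniform solid cylinder, at v ≈ 7.25 m/s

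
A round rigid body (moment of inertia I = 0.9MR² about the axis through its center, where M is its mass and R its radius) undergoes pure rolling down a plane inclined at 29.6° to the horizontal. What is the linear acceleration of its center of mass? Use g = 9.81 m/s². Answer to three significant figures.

With I = 0.9MR², the ratio k = I/(MR²) is 0.9.
Translational: Mg sinθ − f = Ma. Rotational about the CM: fR = Iα = kMRa, so f = kMa.
Eliminating f: Mg sinθ = (1+k)Ma, so a = g sinθ/(1+k) = 9.81 × sin29.6° / 1.9 ≈ 2.55 m/s².

a ≈ 2.55 m/s²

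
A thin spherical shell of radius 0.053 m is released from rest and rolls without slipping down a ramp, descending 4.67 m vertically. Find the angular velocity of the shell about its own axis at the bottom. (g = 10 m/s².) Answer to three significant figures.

ω ≈ 141 rad/s

Here I = (2/3)MR², so the shape factor k = I/(MR²) = 2/3.
The rolling condition ω = v/R makes the rotational term ½I(v/R)² = ½kMv², so KE_total = ½(1+k)Mv² = (5/6)Mv².
Energy conservation Mgh = ½(1+k)Mv² gives v = √(2gh/(1+k)) = √(2 × 10 × 4.67 / 1.667) = 7.486 m/s.
Then ω = v/R = 7.486 / 0.053 ≈ 141 rad/s.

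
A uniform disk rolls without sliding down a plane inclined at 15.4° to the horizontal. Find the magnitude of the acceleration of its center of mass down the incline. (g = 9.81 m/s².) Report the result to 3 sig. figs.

Here I = (1/2)MR², so the shape factor k = I/(MR²) = 0.5.
Translational: Mg sinθ − f = Ma. Rotational about the CM: fR = Iα = kMRa, so f = kMa.
Eliminating f: Mg sinθ = (1+k)Ma, so a = g sinθ/(1+k) = 9.81 × sin15.4° / 1.5 ≈ 1.74 m/s².

a ≈ 1.74 m/s²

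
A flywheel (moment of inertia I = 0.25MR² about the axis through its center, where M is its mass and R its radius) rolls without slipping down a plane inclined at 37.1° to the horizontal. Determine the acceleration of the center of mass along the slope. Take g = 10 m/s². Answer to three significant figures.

Here I = 0.25MR², so the shape factor k = I/(MR²) = 0.25.
Translational: Mg sinθ − f = Ma. Rotational about the CM: fR = Iα = kMRa, so f = kMa.
Eliminating f: Mg sinθ = (1+k)Ma, so a = g sinθ/(1+k) = 10 × sin37.1° / 1.25 ≈ 4.83 m/s².

a ≈ 4.83 m/s²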